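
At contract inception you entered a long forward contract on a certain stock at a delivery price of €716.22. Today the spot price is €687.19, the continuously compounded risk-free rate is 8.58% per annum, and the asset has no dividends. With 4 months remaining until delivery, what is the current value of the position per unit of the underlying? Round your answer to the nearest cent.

Current fair forward for the remaining 4 months: F = S·e^(r·T), r = 0.0858
F = 687.19 · e^(0.0858 × 4/12) = 687.19 × 1.029013 = 707.1274
Value of long forward = (F − K)·e^(−rT) = (707.1274 − 716.22) · e^(−0.0858·4/12)
= -9.0926 × 0.971805 = -8.84

-€8.84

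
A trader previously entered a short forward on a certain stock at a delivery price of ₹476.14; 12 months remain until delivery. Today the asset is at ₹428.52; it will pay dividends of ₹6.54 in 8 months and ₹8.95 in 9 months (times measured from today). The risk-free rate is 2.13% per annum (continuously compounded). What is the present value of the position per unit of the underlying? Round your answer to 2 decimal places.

₹52.84

PV(remaining dividends) I = 6.54·e^(−0.0213·8/12) + 8.95·e^(−0.0213·9/12) = 15.2559
Current forward F = (S − I)·e^(rT) = (428.52 − 15.2559)·e^(0.0213·12/12) = 413.2641 × 1.021528 = 422.1608
Value (long) = (F − K)·e^(−rT) = (422.1608 − 476.14) × 0.978925 = -52.8416
Short position value = −(long value) = ₹52.84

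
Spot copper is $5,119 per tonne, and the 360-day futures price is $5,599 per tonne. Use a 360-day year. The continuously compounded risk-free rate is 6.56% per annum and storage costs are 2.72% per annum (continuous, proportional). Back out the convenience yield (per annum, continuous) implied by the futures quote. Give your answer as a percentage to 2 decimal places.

0.32%

F = S·e^((r+u−y)T) ⇒ (r+u−y) = ln(F/S)/T
ln(5599/5119) = 0.089629; /T ⇒ 0.089629
y = r + u − ln(F/S)/T = 0.0656 + 0.0272 − 0.089629 = 0.003171
y = 0.32%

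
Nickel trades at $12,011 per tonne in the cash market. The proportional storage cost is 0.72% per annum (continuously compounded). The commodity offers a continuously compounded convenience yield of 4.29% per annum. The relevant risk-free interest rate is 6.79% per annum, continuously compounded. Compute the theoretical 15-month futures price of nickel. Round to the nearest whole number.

$12,504 per tonne

Net carry = r + u − y = 0.0679 + 0.0072 − 0.0429 = 0.0322
F = S·e^((r+u−y)T) = 12011 · e^(0.0322 × 15/12) = 12011 · e^0.040250
= 12011 × 1.041071 = $12,504 per tonne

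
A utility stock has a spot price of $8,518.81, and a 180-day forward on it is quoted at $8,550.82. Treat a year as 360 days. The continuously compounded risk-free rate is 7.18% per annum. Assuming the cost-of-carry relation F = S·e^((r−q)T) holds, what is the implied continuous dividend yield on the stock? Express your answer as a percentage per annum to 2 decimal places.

6.43%

From F = S·e^((r−q)T): (r − q) = ln(F/S)/T
ln(8550.82/8518.81) = ln(1.003758) = 0.003751
(r − q) = 0.003751 / (180/360) = 0.007502
q = r − ln(F/S)/T = 0.0718 − 0.007502 = 0.064298
q = 6.43%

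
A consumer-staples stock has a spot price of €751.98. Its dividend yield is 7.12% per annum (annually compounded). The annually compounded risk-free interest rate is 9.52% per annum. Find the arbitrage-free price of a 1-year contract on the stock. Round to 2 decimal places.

€768.83

F = S · (1+r)^T / (1+q)^T
= 751.98 × 1.095200 / 1.071200 = 751.98 × 1.022405
F = €768.83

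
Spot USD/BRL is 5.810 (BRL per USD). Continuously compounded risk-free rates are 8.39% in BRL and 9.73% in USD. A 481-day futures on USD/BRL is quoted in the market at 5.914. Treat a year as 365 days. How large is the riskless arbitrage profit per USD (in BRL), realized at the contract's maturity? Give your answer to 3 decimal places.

Fair futures: F* = S·e^(carry·T), with carry = (r_BRL − r_USD) = 0.0839 − 0.0973 = -0.0134
F* = 5.810 · e^(-0.0134 × 481/365) = 5.810 · e^-0.017659 = 5.810 × 0.982496 = 5.7083
Market 5.914 > fair 5.7083: forward overpriced → cash-and-carry (buy spot, short the forward).
At maturity, profit = |F_mkt − F*| = |5.914 − 5.7083| = 0.206 per USD (in BRL)

0.206 per USD (in BRL)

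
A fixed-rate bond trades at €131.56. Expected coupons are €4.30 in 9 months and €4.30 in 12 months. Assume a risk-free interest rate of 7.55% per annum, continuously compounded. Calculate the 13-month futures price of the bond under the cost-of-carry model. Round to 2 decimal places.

PV(coupons) I = 4.30·e^(−0.0755·9/12) + 4.30·e^(−0.0755·12/12)
I = 4.0633 + 3.9873 = 8.0506
F = (S − I)·e^(rT) = (131.56 − 8.0506) · e^(0.0755·13/12)
= 123.5094 · e^0.081792 = 123.5094 × 1.085230 = €134.04

€134.04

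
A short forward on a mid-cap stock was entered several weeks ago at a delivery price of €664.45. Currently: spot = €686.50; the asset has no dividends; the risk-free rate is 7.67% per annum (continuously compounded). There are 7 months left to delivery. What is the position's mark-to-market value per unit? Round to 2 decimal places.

Current fair forward for the remaining 7 months: F = S·e^(r·T), r = 0.0767
F = 686.50 · e^(0.0767 × 7/12) = 686.50 × 1.045758 = 717.9129
Value of long forward = (F − K)·e^(−rT) = (717.9129 − 664.45) · e^(−0.0767·7/12)
= 53.4629 × 0.956244 = 51.12
Short position value = −(long value) = -€51.12

-€51.12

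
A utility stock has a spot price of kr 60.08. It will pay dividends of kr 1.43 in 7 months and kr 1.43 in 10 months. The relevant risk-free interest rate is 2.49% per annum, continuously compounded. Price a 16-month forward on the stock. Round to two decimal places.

kr 59.20

PV(dividends) I = 1.43·e^(−0.0249·7/12) + 1.43·e^(−0.0249·10/12)
I = 1.4094 + 1.4006 = 2.8100
F = (S − I)·e^(rT) = (60.08 − 2.8100) · e^(0.0249·16/12)
= 57.2700 · e^0.033200 = 57.2700 × 1.033757 = kr 59.20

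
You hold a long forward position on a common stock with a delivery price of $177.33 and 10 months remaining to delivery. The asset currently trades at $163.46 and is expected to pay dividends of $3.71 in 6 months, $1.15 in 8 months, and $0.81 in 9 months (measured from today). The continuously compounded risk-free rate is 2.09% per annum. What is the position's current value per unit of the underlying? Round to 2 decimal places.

PV(remaining dividends) I = 3.71·e^(−0.0209·6/12) + 1.15·e^(−0.0209·8/12) + 0.81·e^(−0.0209·9/12) = 5.6029
Current forward F = (S − I)·e^(rT) = (163.46 − 5.6029)·e^(0.0209·10/12) = 157.8571 × 1.017569 = 160.6305
Value (long) = (F − K)·e^(−rT) = (160.6305 − 177.33) × 0.982734 = -16.4112
Value = -$16.41

-$16.41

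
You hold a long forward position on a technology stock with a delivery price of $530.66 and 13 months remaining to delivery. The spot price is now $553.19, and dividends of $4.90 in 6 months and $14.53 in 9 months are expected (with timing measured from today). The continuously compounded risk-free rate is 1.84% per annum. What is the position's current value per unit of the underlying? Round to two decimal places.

$13.82

PV(remaining dividends) I = 4.90·e^(−0.0184·6/12) + 14.53·e^(−0.0184·9/12) = 19.1860
Current forward F = (S − I)·e^(rT) = (553.19 − 19.1860)·e^(0.0184·13/12) = 534.0040 × 1.020133 = 544.7551
Value (long) = (F − K)·e^(−rT) = (544.7551 − 530.66) × 0.980264 = 13.8169
Value = $13.82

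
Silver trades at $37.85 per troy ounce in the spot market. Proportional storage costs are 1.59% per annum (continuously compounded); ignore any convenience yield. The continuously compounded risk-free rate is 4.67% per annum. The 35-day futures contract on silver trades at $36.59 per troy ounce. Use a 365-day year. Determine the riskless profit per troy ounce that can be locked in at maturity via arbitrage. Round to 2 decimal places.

$1.49 per troy ounce

Fair futures: F* = S·e^(carry·T), with carry = (r + u) = 0.0467 + 0.0159 = 0.0626
F* = 37.85 · e^(0.0626 × 35/365) = 37.85 · e^0.006003 = 37.85 × 1.006021 = $38.0779
Market $36.59 < fair $38.0779: forward underpriced → reverse cash-and-carry (short spot, go long the forward).
At maturity, profit = |F_mkt − F*| = |36.59 − 38.0779| = $1.49 per troy ounce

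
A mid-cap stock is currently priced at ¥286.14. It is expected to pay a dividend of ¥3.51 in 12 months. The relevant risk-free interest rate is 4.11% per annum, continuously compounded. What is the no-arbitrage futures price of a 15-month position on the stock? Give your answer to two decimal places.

¥297.68

PV(dividends) I = 3.51·e^(−0.0411·12/12)
I = 3.3687
F = (S − I)·e^(rT) = (286.14 − 3.3687) · e^(0.0411·15/12)
= 282.7713 · e^0.051375 = 282.7713 × 1.052718 = ¥297.68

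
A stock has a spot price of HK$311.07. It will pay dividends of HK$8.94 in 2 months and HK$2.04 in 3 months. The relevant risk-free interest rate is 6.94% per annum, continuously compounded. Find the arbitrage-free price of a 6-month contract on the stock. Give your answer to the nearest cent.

PV(dividends) I = 8.94·e^(−0.0694·2/12) + 2.04·e^(−0.0694·3/12)
I = 8.8372 + 2.0049 = 10.8421
F = (S − I)·e^(rT) = (311.07 − 10.8421) · e^(0.0694·6/12)
= 300.2279 · e^0.034700 = 300.2279 × 1.035309 = HK$310.83

HK$310.83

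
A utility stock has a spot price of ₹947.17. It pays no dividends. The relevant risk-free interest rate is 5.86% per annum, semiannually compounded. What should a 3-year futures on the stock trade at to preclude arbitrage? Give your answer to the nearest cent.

₹1,126.37

F = S · (1+r/2)^(2T)
= 947.17 × 1.189192
F = ₹1,126.37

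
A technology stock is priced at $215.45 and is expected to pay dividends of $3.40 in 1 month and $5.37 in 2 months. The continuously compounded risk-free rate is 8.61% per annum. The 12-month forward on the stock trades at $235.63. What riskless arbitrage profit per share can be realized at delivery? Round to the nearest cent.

$10.26 per share

PV(dividends) I = 3.40·e^(−0.0861·1/12) + 5.37·e^(−0.0861·2/12) = 8.6692
Fair forward F* = (S − I)·e^(rT) = (215.45 − 8.6692)·e^0.086100 = 206.7808 × 1.089915 = 225.3735
Market $235.63 > fair 225.3735: forward overpriced → cash-and-carry (borrow at r, buy the stock and collect the dividends, short the forward).
Profit at T = |F_mkt − F*| = |235.63 − 225.3735| = $10.26 per share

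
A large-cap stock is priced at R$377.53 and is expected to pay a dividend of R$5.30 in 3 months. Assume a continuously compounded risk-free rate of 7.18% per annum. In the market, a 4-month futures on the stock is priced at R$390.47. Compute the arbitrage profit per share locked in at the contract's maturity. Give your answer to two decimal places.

R$9.13 per share

PV(dividends) I = 5.30·e^(−0.0718·3/12) = 5.2057
Fair futures F* = (S − I)·e^(rT) = (377.53 − 5.2057)·e^0.023933 = 372.3243 × 1.024222 = 381.3427
Market R$390.47 > fair 381.3427: forward overpriced → cash-and-carry (borrow at r, buy the stock and collect the dividends, short the forward).
Profit at T = |F_mkt − F*| = |390.47 − 381.3427| = R$9.13 per share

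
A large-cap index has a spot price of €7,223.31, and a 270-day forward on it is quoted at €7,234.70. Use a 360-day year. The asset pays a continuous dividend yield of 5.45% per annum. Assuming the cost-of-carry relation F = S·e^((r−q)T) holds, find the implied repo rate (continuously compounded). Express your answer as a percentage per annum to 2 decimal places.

From F = S·e^((r−q)T): (r − q) = ln(F/S)/T
ln(7234.70/7223.31) = ln(1.001577) = 0.001576
(r − q) = 0.001576 / (270/360) = 0.002101
r = ln(F/S)/T + q = 0.002101 + 0.0545 = 0.056601
r = 5.66%

5.66%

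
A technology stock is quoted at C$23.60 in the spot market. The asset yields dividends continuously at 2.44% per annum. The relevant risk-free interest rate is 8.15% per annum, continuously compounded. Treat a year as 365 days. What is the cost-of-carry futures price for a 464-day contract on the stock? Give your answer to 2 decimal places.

F = S·e^((r − q)T) = 23.60 · e^((0.0815 − 0.0244) × 464/365)
= 23.60 · e^0.072587 = 23.60 × 1.075286
F = C$25.38

C$25.38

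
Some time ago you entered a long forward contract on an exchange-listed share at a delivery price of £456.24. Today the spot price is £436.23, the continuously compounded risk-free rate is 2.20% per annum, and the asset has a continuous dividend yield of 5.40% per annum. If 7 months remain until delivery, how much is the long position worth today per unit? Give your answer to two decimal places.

Current fair forward for the remaining 7 months: F = S·e^((r − q)·T), (r − q) = 0.0220 − 0.0540 = -0.0320
F = 436.23 · e^(-0.0320 × 7/12) = 436.23 × 0.981506 = 428.1624
Value of long forward = (F − K)·e^(−rT) = (428.1624 − 456.24) · e^(−0.0220·7/12)
= -28.0776 × 0.987249 = -27.72

-£27.72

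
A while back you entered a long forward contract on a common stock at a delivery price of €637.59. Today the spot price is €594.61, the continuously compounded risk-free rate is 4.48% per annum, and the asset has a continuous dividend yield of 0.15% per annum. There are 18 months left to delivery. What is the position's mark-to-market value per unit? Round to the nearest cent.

Current fair forward for the remaining 18 months: F = S·e^((r − q)·T), (r − q) = 0.0448 − 0.0015 = 0.0433
F = 594.61 · e^(0.0433 × 18/12) = 594.61 × 1.067106 = 634.5119
Value of long forward = (F − K)·e^(−rT) = (634.5119 − 637.59) · e^(−0.0448·18/12)
= -3.0781 × 0.935008 = -2.88

-€2.88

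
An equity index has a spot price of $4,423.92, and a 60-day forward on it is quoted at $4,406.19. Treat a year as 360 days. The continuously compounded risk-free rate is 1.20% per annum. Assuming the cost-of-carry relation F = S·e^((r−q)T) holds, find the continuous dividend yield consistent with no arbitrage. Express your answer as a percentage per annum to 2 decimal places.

3.61%

From F = S·e^((r−q)T): (r − q) = ln(F/S)/T
ln(4406.19/4423.92) = ln(0.995992) = -0.004016
(r − q) = -0.004016 / (60/360) = -0.024096
q = r − ln(F/S)/T = 0.0120 + 0.024096 = 0.036096
q = 3.61%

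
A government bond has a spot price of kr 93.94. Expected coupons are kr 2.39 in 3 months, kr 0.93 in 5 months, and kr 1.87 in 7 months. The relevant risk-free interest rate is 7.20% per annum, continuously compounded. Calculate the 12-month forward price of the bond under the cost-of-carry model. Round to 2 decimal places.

kr 95.53

PV(coupons) I = 2.39·e^(−0.0720·3/12) + 0.93·e^(−0.0720·5/12) + 1.87·e^(−0.0720·7/12)
I = 2.3474 + 0.9025 + 1.7931 = 5.0430
F = (S − I)·e^(rT) = (93.94 − 5.0430) · e^(0.0720·12/12)
= 88.8970 · e^0.072000 = 88.8970 × 1.074655 = kr 95.53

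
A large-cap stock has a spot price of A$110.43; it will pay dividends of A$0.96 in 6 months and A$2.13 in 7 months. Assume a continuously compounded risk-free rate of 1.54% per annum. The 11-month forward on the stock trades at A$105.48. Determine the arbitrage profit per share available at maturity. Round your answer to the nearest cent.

A$3.41 per share

PV(dividends) I = 0.96·e^(−0.0154·6/12) + 2.13·e^(−0.0154·7/12) = 3.0636
Fair forward F* = (S − I)·e^(rT) = (110.43 − 3.0636)·e^0.014117 = 107.3664 × 1.014217 = 108.8928
Market A$105.48 < fair 108.8928: forward underpriced → reverse cash-and-carry (short the stock, invest proceeds at r, pay the dividends, go long the forward).
Profit at T = |F_mkt − F*| = |105.48 − 108.8928| = A$3.41 per share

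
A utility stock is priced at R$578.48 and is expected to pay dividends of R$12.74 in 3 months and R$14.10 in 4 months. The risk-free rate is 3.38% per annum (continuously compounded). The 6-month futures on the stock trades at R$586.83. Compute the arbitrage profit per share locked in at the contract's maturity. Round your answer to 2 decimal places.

R$25.52 per share

PV(dividends) I = 12.74·e^(−0.0338·3/12) + 14.10·e^(−0.0338·4/12) = 26.5748
Fair futures F* = (S − I)·e^(rT) = (578.48 − 26.5748)·e^0.016900 = 551.9052 × 1.017044 = 561.3119
Market R$586.83 > fair 561.3119: forward overpriced → cash-and-carry (borrow at r, buy the stock and collect the dividends, short the forward).
Profit at T = |F_mkt − F*| = |586.83 − 561.3119| = R$25.52 per share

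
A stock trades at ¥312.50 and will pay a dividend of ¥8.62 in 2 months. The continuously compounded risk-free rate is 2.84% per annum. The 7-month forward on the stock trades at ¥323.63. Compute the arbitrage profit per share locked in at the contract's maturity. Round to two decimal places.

¥14.63 per share

PV(dividends) I = 8.62·e^(−0.0284·2/12) = 8.5793
Fair forward F* = (S − I)·e^(rT) = (312.50 − 8.5793)·e^0.016567 = 303.9207 × 1.016705 = 308.9977
Market ¥323.63 > fair 308.9977: forward overpriced → cash-and-carry (borrow at r, buy the stock and collect the dividends, short the forward).
Profit at T = |F_mkt − F*| = |323.63 − 308.9977| = ¥14.63 per share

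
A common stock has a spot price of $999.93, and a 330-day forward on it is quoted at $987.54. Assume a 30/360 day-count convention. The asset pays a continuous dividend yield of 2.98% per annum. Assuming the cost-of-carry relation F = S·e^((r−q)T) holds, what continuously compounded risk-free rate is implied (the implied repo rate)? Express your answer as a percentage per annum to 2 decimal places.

From F = S·e^((r−q)T): (r − q) = ln(F/S)/T
ln(987.54/999.93) = ln(0.987609) = -0.012468
(r − q) = -0.012468 / (330/360) = -0.013601
r = ln(F/S)/T + q = -0.013601 + 0.0298 = 0.016199
r = 1.62%

1.62%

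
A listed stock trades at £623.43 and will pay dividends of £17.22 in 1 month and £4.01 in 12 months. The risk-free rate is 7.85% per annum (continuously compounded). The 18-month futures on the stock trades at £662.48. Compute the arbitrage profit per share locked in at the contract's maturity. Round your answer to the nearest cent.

PV(dividends) I = 17.22·e^(−0.0785·1/12) + 4.01·e^(−0.0785·12/12) = 20.8150
Fair futures F* = (S − I)·e^(rT) = (623.43 − 20.8150)·e^0.117750 = 602.6150 × 1.124963 = 677.9196
Market £662.48 < fair 677.9196: forward underpriced → reverse cash-and-carry (short the stock, invest proceeds at r, pay the dividends, go long the forward).
Profit at T = |F_mkt − F*| = |662.48 − 677.9196| = £15.44 per share

£15.44 per share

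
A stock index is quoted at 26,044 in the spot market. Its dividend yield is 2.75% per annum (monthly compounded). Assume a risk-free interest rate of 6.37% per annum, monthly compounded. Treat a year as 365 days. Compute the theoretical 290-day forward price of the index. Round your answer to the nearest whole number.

26,801

F = S · (1+r/12)^(12T) / (1+q/12)^(12T)
= 26044 × 1.051773 / 1.022064 = 26044 × 1.029068
F = 26,801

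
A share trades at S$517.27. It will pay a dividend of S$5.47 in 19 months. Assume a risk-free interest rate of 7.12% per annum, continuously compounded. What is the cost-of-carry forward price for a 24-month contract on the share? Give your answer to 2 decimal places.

S$590.80

PV(dividends) I = 5.47·e^(−0.0712·19/12)
I = 4.8868
F = (S − I)·e^(rT) = (517.27 − 4.8868) · e^(0.0712·24/12)
= 512.3832 · e^0.142400 = 512.3832 × 1.153038 = S$590.80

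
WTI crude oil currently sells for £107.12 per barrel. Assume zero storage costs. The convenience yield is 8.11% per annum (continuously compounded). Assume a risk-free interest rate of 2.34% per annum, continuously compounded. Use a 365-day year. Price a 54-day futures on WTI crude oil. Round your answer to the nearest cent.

Net carry = r + u − y = 0.0234 + 0.0000 − 0.0811 = -0.0577
F = S·e^((r+u−y)T) = 107.12 · e^(-0.0577 × 54/365) = 107.12 · e^-0.008536
= 107.12 × 0.991500 = £106.21 per barrel

£106.21 per barrel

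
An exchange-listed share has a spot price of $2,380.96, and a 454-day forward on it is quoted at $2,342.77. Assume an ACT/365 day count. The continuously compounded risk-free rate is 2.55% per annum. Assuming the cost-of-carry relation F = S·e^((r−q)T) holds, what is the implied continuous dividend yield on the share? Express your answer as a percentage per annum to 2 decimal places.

From F = S·e^((r−q)T): (r − q) = ln(F/S)/T
ln(2342.77/2380.96) = ln(0.983960) = -0.016170
(r − q) = -0.016170 / (454/365) = -0.013000
q = r − ln(F/S)/T = 0.0255 + 0.013000 = 0.038500
q = 3.85%

3.85%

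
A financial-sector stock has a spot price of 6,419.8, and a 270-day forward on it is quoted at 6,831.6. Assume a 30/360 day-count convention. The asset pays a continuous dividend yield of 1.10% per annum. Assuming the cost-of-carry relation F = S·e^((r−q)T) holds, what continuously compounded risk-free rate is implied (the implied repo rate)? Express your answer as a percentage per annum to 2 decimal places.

9.39%

From F = S·e^((r−q)T): (r − q) = ln(F/S)/T
ln(6831.6/6419.8) = ln(1.064145) = 0.062172
(r − q) = 0.062172 / (270/360) = 0.082896
r = ln(F/S)/T + q = 0.082896 + 0.0110 = 0.093896
r = 9.39%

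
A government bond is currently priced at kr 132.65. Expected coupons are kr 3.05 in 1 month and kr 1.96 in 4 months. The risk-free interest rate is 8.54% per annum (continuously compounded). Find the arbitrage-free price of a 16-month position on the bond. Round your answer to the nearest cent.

kr 143.12

PV(coupons) I = 3.05·e^(−0.0854·1/12) + 1.96·e^(−0.0854·4/12)
I = 3.0284 + 1.9050 = 4.9334
F = (S − I)·e^(rT) = (132.65 − 4.9334) · e^(0.0854·16/12)
= 127.7166 · e^0.113867 = 127.7166 × 1.120603 = kr 143.12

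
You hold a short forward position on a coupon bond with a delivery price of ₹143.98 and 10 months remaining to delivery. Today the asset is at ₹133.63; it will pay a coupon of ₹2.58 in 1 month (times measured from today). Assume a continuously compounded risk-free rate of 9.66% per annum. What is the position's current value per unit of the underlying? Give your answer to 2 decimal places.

₹1.77

PV(remaining coupons) I = 2.58·e^(−0.0966·1/12) = 2.5593
Current forward F = (S − I)·e^(rT) = (133.63 − 2.5593)·e^(0.0966·10/12) = 131.0707 × 1.083829 = 142.0582
Value (long) = (F − K)·e^(−rT) = (142.0582 − 143.98) × 0.922655 = -1.7732
Short position value = −(long value) = ₹1.77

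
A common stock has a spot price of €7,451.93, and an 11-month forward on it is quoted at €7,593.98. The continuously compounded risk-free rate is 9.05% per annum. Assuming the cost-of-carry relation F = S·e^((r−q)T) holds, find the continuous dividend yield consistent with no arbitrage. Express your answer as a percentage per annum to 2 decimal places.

6.99%

From F = S·e^((r−q)T): (r − q) = ln(F/S)/T
ln(7593.98/7451.93) = ln(1.019062) = 0.018883
(r − q) = 0.018883 / (11/12) = 0.020600
q = r − ln(F/S)/T = 0.0905 − 0.020600 = 0.069900
q = 6.99%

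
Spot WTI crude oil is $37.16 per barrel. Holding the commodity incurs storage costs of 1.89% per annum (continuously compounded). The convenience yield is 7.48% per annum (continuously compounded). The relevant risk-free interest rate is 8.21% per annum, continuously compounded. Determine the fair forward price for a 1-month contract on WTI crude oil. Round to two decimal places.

$37.24 per barrel

Net carry = r + u − y = 0.0821 + 0.0189 − 0.0748 = 0.0262
F = S·e^((r+u−y)T) = 37.16 · e^(0.0262 × 1/12) = 37.16 · e^0.002183
= 37.16 × 1.002185 = $37.24 per barrel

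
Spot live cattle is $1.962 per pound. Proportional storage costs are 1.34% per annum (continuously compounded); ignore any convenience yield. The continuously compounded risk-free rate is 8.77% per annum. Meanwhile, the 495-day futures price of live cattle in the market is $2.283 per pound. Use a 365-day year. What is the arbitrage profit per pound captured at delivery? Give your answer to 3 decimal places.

$0.033 per pound

Fair futures: F* = S·e^(carry·T), with carry = (r + u) = 0.0877 + 0.0134 = 0.1011
F* = 1.962 · e^(0.1011 × 495/365) = 1.962 · e^0.137108 = 1.962 × 1.146952 = $2.2503
Market $2.283 > fair $2.2503: forward overpriced → cash-and-carry (buy spot, short the forward).
At maturity, profit = |F_mkt − F*| = |2.283 − 2.2503| = $0.033 per pound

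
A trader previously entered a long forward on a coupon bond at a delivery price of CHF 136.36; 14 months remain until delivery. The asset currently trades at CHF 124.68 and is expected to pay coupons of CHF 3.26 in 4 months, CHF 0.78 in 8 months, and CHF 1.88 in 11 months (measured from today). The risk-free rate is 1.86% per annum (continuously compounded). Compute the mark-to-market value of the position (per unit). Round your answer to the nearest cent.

-CHF 14.61

PV(remaining coupons) I = 3.26·e^(−0.0186·4/12) + 0.78·e^(−0.0186·8/12) + 1.88·e^(−0.0186·11/12) = 5.8585
Current forward F = (S − I)·e^(rT) = (124.68 − 5.8585)·e^(0.0186·14/12) = 118.8215 × 1.021937 = 121.4281
Value (long) = (F − K)·e^(−rT) = (121.4281 − 136.36) × 0.978534 = -14.6114
Value = -CHF 14.61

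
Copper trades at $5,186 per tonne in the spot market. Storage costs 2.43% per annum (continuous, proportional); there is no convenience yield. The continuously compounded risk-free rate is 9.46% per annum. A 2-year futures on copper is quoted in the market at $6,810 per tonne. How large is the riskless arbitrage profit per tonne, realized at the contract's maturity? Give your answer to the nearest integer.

$232 per tonne

Fair futures: F* = S·e^(carry·T), with carry = (r + u) = 0.0946 + 0.0243 = 0.1189
F* = 5186 · e^(0.1189 × 2) = 5186 · e^0.237800 = 5186 × 1.268455 = $6578.2076
Market $6810 > fair $6578.2076: forward overpriced → cash-and-carry (buy spot, short the forward).
At maturity, profit = |F_mkt − F*| = |6810 − 6578.2076| = $232 per tonne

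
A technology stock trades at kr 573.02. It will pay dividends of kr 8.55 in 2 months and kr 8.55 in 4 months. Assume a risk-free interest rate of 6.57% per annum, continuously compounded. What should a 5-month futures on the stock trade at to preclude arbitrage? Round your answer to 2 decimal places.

kr 571.63

PV(dividends) I = 8.55·e^(−0.0657·2/12) + 8.55·e^(−0.0657·4/12)
I = 8.4569 + 8.3648 = 16.8217
F = (S − I)·e^(rT) = (573.02 − 16.8217) · e^(0.0657·5/12)
= 556.1983 · e^0.027375 = 556.1983 × 1.027753 = kr 571.63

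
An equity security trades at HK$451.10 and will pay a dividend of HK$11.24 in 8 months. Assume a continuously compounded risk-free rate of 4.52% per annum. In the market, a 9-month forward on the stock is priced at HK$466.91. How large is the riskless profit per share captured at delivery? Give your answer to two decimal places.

HK$11.54 per share

PV(dividends) I = 11.24·e^(−0.0452·8/12) = 10.9064
Fair forward F* = (S − I)·e^(rT) = (451.10 − 10.9064)·e^0.033900 = 440.1936 × 1.034481 = 455.3719
Market HK$466.91 > fair 455.3719: forward overpriced → cash-and-carry (borrow at r, buy the stock and collect the dividends, short the forward).
Profit at T = |F_mkt − F*| = |466.91 − 455.3719| = HK$11.54 per share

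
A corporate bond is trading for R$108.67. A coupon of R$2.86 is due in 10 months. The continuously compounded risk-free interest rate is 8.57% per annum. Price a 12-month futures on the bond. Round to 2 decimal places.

R$115.49

PV(coupons) I = 2.86·e^(−0.0857·10/12)
I = 2.6629
F = (S − I)·e^(rT) = (108.67 − 2.6629) · e^(0.0857·12/12)
= 106.0071 · e^0.085700 = 106.0071 × 1.089479 = R$115.49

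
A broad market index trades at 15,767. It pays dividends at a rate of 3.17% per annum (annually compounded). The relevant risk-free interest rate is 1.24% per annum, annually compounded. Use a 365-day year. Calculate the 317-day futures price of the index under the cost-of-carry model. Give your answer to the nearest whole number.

F = S · (1+r)^T / (1+q)^T
= 15767 × 1.010761 / 1.027475 = 15767 × 0.983733
F = 15,511

15,511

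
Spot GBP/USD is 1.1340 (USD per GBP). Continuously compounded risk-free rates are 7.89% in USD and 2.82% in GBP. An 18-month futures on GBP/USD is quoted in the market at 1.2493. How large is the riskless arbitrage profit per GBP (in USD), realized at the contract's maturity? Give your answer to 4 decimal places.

Fair futures: F* = S·e^(carry·T), with carry = (r_USD − r_GBP) = 0.0789 − 0.0282 = 0.0507
F* = 1.1340 · e^(0.0507 × 18/12) = 1.1340 · e^0.076050 = 1.1340 × 1.079017 = 1.2236
Market 1.2493 > fair 1.2236: forward overpriced → cash-and-carry (buy spot, short the forward).
At maturity, profit = |F_mkt − F*| = |1.2493 − 1.2236| = 0.0257 per GBP (in USD)

0.0257 per GBP (in USD)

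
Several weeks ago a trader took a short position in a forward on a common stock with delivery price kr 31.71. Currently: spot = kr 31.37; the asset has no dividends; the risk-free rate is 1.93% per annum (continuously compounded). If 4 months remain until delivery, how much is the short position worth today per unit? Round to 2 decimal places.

kr 0.14

Current fair forward for the remaining 4 months: F = S·e^(r·T), r = 0.0193
F = 31.37 · e^(0.0193 × 4/12) = 31.37 × 1.006454 = 31.5725
Value of long forward = (F − K)·e^(−rT) = (31.5725 − 31.71) · e^(−0.0193·4/12)
= -0.1375 × 0.993587 = -0.14
Short position value = −(long value) = kr 0.14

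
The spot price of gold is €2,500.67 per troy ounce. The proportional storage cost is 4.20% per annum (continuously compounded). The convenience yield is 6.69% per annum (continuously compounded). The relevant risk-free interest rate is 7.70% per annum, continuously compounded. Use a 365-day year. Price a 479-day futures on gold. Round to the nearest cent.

Net carry = r + u − y = 0.0770 + 0.0420 − 0.0669 = 0.0521
F = S·e^((r+u−y)T) = 2500.67 · e^(0.0521 × 479/365) = 2500.67 · e^0.06837233
= 2500.67 × 1.07076391 = €2,677.63 per troy ounce

€2,677.63 per troy ounce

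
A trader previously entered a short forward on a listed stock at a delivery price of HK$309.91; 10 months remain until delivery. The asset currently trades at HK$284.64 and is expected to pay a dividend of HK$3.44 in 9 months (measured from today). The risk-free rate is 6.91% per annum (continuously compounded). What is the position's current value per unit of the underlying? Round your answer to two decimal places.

HK$11.19

PV(remaining dividends) I = 3.44·e^(−0.0691·9/12) = 3.2663
Current forward F = (S − I)·e^(rT) = (284.64 − 3.2663)·e^(0.0691·10/12) = 281.3737 × 1.059274 = 298.0518
Value (long) = (F − K)·e^(−rT) = (298.0518 − 309.91) × 0.944043 = -11.1947
Short position value = −(long value) = HK$11.19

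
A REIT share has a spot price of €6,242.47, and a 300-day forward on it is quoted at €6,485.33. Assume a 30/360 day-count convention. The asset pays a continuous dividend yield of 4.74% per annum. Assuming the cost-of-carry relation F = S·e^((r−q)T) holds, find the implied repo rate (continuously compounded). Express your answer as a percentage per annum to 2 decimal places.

9.32%

From F = S·e^((r−q)T): (r − q) = ln(F/S)/T
ln(6485.33/6242.47) = ln(1.038904) = 0.038166
(r − q) = 0.038166 / (300/360) = 0.045799
r = ln(F/S)/T + q = 0.045799 + 0.0474 = 0.093199
r = 9.32%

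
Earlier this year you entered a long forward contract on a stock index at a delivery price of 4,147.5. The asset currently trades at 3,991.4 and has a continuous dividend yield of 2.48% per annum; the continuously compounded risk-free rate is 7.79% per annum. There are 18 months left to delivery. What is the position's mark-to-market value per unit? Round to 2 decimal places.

155.54

Current fair forward for the remaining 18 months: F = S·e^((r − q)·T), (r − q) = 0.0779 − 0.0248 = 0.0531
F = 3991.4 · e^(0.0531 × 18/12) = 3991.4 × 1.08290798 = 4322.3189
Value of long forward = (F − K)·e^(−rT) = (4322.3189 − 4147.5) · e^(−0.0779·18/12)
= 174.8189 × 0.88971864 = 155.54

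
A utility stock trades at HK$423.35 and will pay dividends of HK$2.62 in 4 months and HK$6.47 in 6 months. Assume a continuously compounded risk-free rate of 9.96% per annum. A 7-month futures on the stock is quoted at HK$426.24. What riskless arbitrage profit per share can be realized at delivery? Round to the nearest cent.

PV(dividends) I = 2.62·e^(−0.0996·4/12) + 6.47·e^(−0.0996·6/12) = 8.6901
Fair futures F* = (S − I)·e^(rT) = (423.35 − 8.6901)·e^0.058100 = 414.6599 × 1.059821 = 439.4653
Market HK$426.24 < fair 439.4653: forward underpriced → reverse cash-and-carry (short the stock, invest proceeds at r, pay the dividends, go long the forward).
Profit at T = |F_mkt − F*| = |426.24 − 439.4653| = HK$13.23 per share

HK$13.23 per share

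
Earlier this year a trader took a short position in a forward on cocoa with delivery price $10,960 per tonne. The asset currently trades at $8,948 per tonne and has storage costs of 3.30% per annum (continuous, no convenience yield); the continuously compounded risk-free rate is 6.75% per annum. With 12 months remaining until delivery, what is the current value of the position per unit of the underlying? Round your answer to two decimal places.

$996.41 per tonne

Current fair forward for the remaining 12 months: F = S·e^((r + u)·T), (r + u) = 0.0675 + 0.0330 = 0.1005
F = 8948 · e^(0.1005 × 12/12) = 8948 × 1.10572364 = 9894.0151
Value of long forward = (F − K)·e^(−rT) = (9894.0151 − 10960) · e^(−0.0675·12/12)
= -1065.9849 × 0.93472772 = -996.41
Short position value = −(long value) = $996.41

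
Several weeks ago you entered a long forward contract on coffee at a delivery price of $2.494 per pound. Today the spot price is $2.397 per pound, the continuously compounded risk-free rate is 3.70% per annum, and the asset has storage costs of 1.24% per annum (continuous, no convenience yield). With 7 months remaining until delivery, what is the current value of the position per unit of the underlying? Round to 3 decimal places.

Current fair forward for the remaining 7 months: F = S·e^((r + u)·T), (r + u) = 0.0370 + 0.0124 = 0.0494
F = 2.397 · e^(0.0494 × 7/12) = 2.397 × 1.029236 = 2.4671
Value of long forward = (F − K)·e^(−rT) = (2.4671 − 2.494) · e^(−0.0370·7/12)
= -0.0269 × 0.978648 = -0.026

-$0.026 per pound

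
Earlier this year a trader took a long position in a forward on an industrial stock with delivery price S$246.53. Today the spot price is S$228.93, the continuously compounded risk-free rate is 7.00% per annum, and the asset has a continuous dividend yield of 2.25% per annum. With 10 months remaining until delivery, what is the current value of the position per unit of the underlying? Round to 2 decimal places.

-S$7.88

Current fair forward for the remaining 10 months: F = S·e^((r − q)·T), (r − q) = 0.0700 − 0.0225 = 0.0475
F = 228.93 · e^(0.0475 × 10/12) = 228.93 × 1.040377 = 238.1735
Value of long forward = (F − K)·e^(−rT) = (238.1735 − 246.53) · e^(−0.0700·10/12)
= -8.3565 × 0.943335 = -7.88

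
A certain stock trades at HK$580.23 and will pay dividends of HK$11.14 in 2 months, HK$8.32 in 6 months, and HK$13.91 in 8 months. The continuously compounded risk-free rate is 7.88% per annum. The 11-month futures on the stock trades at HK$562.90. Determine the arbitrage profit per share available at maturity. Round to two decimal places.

HK$26.19 per share

PV(dividends) I = 11.14·e^(−0.0788·2/12) + 8.32·e^(−0.0788·6/12) + 13.91·e^(−0.0788·8/12) = 32.1913
Fair futures F* = (S − I)·e^(rT) = (580.23 − 32.1913)·e^0.072233 = 548.0387 × 1.074906 = 589.0901
Market HK$562.90 < fair 589.0901: forward underpriced → reverse cash-and-carry (short the stock, invest proceeds at r, pay the dividends, go long the forward).
Profit at T = |F_mkt − F*| = |562.90 − 589.0901| = HK$26.19 per share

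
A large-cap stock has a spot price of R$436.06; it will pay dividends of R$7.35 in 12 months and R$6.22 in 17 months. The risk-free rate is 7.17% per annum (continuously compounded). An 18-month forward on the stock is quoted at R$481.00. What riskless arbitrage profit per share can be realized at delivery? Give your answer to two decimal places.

R$9.30 per share

PV(dividends) I = 7.35·e^(−0.0717·12/12) + 6.22·e^(−0.0717·17/12) = 12.4607
Fair forward F* = (S − I)·e^(rT) = (436.06 − 12.4607)·e^0.107550 = 423.5993 × 1.113547 = 471.6977
Market R$481.00 > fair 471.6977: forward overpriced → cash-and-carry (borrow at r, buy the stock and collect the dividends, short the forward).
Profit at T = |F_mkt − F*| = |481.00 − 471.6977| = R$9.30 per share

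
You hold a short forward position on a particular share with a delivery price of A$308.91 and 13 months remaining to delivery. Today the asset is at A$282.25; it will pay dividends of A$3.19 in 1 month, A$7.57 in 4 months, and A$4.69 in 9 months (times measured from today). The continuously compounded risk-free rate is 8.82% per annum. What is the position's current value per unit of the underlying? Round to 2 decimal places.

PV(remaining dividends) I = 3.19·e^(−0.0882·1/12) + 7.57·e^(−0.0882·4/12) + 4.69·e^(−0.0882·9/12) = 14.9071
Current forward F = (S − I)·e^(rT) = (282.25 − 14.9071)·e^(0.0882·13/12) = 267.3429 × 1.100264 = 294.1478
Value (long) = (F − K)·e^(−rT) = (294.1478 − 308.91) × 0.908873 = -13.4170
Short position value = −(long value) = A$13.42

A$13.42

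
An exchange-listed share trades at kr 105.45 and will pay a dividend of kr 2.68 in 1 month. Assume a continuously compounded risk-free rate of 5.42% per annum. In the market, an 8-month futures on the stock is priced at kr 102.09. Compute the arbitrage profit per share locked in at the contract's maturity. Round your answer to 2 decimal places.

PV(dividends) I = 2.68·e^(−0.0542·1/12) = 2.6679
Fair futures F* = (S − I)·e^(rT) = (105.45 − 2.6679)·e^0.036133 = 102.7821 × 1.036794 = 106.5639
Market kr 102.09 < fair 106.5639: forward underpriced → reverse cash-and-carry (short the stock, invest proceeds at r, pay the dividends, go long the forward).
Profit at T = |F_mkt − F*| = |102.09 − 106.5639| = kr 4.47 per share

kr 4.47 per share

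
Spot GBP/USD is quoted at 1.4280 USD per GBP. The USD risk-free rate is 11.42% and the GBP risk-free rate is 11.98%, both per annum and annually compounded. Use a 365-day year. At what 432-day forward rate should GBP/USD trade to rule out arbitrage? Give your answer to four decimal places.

1.4196

By covered interest parity, F = S · (1+r_USD)^T / (1+r_GBP)^T
= 1.4280 × 1.136538 / 1.143301 = 1.4280 × 0.994085
F = 1.4196 USD per GBP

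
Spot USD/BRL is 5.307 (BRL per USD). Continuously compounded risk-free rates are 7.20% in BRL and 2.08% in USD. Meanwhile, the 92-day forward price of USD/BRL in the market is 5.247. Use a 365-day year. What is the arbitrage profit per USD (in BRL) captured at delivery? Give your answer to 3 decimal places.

0.129 per USD (in BRL)

Fair forward: F* = S·e^(carry·T), with carry = (r_BRL − r_USD) = 0.0720 − 0.0208 = 0.0512
F* = 5.307 · e^(0.0512 × 92/365) = 5.307 · e^0.012905 = 5.307 × 1.012989 = 5.3759
Market 5.247 < fair 5.3759: forward underpriced → reverse cash-and-carry (short spot, go long the forward).
At maturity, profit = |F_mkt − F*| = |5.247 − 5.3759| = 0.129 per USD (in BRL)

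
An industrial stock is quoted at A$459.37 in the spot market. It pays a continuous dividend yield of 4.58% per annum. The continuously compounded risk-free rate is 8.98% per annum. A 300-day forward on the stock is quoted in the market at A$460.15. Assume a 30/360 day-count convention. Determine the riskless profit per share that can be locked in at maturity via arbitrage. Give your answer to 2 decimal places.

A$16.38 per share

Fair forward: F* = S·e^(carry·T), with carry = (r − q) = 0.0898 − 0.0458 = 0.0440
F* = 459.37 · e^(0.0440 × 300/360) = 459.37 · e^0.036667 = 459.37 × 1.037348 = A$476.5266
Market A$460.15 < fair A$476.5266: forward underpriced → reverse cash-and-carry (short spot, go long the forward).
At maturity, profit = |F_mkt − F*| = |460.15 − 476.5266| = A$16.38 per share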